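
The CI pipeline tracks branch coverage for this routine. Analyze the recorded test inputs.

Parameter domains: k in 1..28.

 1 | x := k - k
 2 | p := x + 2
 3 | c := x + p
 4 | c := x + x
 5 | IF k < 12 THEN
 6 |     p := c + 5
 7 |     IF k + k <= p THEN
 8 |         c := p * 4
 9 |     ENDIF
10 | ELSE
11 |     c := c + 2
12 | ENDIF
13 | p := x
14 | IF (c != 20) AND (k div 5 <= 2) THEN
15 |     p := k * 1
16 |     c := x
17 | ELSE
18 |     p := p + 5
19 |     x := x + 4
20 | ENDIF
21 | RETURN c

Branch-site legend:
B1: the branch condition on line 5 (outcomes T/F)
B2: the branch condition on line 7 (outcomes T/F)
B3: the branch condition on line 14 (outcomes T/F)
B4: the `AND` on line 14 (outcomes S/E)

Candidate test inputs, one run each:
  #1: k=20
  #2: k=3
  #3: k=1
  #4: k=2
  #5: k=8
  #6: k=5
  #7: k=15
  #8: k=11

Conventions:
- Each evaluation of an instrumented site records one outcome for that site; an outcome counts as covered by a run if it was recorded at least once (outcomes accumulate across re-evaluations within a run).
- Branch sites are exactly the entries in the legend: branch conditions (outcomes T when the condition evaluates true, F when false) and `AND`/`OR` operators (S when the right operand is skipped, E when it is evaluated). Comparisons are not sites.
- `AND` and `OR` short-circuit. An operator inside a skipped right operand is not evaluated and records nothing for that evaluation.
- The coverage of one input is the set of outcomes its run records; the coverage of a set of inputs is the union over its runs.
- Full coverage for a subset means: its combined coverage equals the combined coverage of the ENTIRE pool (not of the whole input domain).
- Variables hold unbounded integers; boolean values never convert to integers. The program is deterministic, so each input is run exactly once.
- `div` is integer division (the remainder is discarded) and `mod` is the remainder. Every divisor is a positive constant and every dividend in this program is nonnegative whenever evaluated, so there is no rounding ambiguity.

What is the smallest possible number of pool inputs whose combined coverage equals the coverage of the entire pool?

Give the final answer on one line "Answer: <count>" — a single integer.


#1 (k=20) -> covered: B1=F, B3=F, B4=E
#2 (k=3) -> covered: B1=T, B2=F, B3=T, B4=E
#3 (k=1) -> covered: B1=T, B2=T, B3=F, B4=S
#4 (k=2) -> covered: B1=T, B2=T, B3=F, B4=S
#5 (k=8) -> covered: B1=T, B2=F, B3=T, B4=E
#6 (k=5) -> covered: B1=T, B2=F, B3=T, B4=E
#7 (k=15) -> covered: B1=F, B3=F, B4=E
#8 (k=11) -> covered: B1=T, B2=F, B3=T, B4=E
together the pool reaches 8 outcomes: B1=T, B1=F, B2=T, B2=F, B3=T, B3=F, B4=S, B4=E
no size-1 subset reaches all 8 outcomes (best union: 4/8)
no size-2 subset reaches all 8 outcomes (best union: 7/8)
at size 3, {1, 2, 3} reaches all 8 outcomes; every lexicographically earlier size-3 subset fails
Answer: 3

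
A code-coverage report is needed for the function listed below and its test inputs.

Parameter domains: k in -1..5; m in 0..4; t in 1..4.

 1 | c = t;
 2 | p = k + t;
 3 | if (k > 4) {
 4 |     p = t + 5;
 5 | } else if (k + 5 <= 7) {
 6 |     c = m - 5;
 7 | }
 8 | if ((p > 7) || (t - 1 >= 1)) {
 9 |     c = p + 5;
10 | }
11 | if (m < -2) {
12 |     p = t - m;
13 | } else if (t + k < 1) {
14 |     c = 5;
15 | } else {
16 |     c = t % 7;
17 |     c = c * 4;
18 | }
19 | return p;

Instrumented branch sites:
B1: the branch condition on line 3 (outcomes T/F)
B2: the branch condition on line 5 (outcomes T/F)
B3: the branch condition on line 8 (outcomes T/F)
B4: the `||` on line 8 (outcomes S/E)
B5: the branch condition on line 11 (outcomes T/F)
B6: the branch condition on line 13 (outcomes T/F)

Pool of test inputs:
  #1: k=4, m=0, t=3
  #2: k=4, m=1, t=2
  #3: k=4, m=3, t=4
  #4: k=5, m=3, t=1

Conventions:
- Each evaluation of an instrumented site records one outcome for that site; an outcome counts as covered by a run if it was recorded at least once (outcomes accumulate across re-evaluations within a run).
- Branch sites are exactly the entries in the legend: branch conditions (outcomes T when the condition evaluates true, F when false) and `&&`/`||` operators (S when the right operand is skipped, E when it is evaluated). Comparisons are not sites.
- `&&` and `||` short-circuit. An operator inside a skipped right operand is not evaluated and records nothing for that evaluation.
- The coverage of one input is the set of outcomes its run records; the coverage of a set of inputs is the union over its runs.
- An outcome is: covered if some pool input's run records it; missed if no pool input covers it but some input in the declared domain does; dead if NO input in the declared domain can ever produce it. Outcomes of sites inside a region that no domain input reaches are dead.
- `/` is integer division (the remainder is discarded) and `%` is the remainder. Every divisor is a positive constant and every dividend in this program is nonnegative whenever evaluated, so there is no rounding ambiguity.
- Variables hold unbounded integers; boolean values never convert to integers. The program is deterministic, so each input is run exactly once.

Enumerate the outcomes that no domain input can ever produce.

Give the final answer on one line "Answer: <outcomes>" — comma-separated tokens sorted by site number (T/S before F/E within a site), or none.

checking every outcome against all 140 domain inputs:
  B5=T: never recorded by any domain input -> dead
  reachable outcomes have witnesses, e.g. B1=T (e.g. k=5, m=0, t=1), B1=F (e.g. k=-1, m=0, t=1), B2=T (e.g. k=-1, m=0, t=1), B2=F (e.g. k=3, m=0, t=1)

Answer: B5=T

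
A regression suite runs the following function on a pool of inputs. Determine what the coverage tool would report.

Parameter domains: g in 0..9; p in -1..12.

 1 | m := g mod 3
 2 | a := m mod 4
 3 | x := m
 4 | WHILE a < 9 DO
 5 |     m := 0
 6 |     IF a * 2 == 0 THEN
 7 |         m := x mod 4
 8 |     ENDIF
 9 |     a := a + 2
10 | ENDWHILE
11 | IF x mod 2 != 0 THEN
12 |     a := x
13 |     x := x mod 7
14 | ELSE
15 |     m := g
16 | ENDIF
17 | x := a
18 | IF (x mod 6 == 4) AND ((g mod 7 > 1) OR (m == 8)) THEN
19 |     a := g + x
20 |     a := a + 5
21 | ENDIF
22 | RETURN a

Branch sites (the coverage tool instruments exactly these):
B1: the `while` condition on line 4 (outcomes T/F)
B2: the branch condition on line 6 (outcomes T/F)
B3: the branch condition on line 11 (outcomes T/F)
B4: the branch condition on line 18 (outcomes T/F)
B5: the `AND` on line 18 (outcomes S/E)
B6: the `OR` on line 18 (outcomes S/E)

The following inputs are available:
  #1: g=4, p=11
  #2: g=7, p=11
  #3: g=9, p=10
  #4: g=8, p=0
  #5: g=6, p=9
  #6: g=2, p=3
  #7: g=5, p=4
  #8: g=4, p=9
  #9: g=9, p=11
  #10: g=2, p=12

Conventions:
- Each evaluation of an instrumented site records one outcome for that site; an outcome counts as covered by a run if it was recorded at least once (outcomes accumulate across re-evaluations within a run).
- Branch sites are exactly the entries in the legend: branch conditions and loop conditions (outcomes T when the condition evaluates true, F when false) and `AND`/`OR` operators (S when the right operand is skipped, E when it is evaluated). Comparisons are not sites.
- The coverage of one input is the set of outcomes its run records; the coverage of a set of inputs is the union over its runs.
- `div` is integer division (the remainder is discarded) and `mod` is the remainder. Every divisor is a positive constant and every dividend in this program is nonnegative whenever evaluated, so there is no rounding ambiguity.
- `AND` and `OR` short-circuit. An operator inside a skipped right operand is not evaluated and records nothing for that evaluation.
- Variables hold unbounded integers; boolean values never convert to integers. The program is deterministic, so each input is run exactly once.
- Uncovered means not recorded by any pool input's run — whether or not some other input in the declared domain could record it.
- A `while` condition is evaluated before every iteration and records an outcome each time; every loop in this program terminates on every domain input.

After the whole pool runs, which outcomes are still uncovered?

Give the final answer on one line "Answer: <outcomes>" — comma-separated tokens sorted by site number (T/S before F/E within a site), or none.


#1 (g=4, p=11) -> covered: B1=T, B1=F, B2=F, B3=T, B4=F, B5=S
#2 (g=7, p=11) -> covered: B1=T, B1=F, B2=F, B3=T, B4=F, B5=S
#3 (g=9, p=10) -> covered: B1=T, B1=F, B2=T, B2=F, B3=F, B4=T, B5=E, B6=S
#4 (g=8, p=0) -> covered: B1=T, B1=F, B2=F, B3=F, B4=T, B5=E, B6=E
#5 (g=6, p=9) -> covered: B1=T, B1=F, B2=T, B2=F, B3=F, B4=T, B5=E, B6=S
#6 (g=2, p=3) -> covered: B1=T, B1=F, B2=F, B3=F, B4=T, B5=E, B6=S
#7 (g=5, p=4) -> covered: B1=T, B1=F, B2=F, B3=F, B4=T, B5=E, B6=S
#8 (g=4, p=9) -> covered: B1=T, B1=F, B2=F, B3=T, B4=F, B5=S
#9 (g=9, p=11) -> covered: B1=T, B1=F, B2=T, B2=F, B3=F, B4=T, B5=E, B6=S
#10 (g=2, p=12) -> covered: B1=T, B1=F, B2=F, B3=F, B4=T, B5=E, B6=S
union over the pool: B1=T, B1=F, B2=T, B2=F, B3=T, B3=F, B4=T, B4=F, B5=S, B5=E, B6=S, B6=E
uncovered (0 of 12): none
Answer: none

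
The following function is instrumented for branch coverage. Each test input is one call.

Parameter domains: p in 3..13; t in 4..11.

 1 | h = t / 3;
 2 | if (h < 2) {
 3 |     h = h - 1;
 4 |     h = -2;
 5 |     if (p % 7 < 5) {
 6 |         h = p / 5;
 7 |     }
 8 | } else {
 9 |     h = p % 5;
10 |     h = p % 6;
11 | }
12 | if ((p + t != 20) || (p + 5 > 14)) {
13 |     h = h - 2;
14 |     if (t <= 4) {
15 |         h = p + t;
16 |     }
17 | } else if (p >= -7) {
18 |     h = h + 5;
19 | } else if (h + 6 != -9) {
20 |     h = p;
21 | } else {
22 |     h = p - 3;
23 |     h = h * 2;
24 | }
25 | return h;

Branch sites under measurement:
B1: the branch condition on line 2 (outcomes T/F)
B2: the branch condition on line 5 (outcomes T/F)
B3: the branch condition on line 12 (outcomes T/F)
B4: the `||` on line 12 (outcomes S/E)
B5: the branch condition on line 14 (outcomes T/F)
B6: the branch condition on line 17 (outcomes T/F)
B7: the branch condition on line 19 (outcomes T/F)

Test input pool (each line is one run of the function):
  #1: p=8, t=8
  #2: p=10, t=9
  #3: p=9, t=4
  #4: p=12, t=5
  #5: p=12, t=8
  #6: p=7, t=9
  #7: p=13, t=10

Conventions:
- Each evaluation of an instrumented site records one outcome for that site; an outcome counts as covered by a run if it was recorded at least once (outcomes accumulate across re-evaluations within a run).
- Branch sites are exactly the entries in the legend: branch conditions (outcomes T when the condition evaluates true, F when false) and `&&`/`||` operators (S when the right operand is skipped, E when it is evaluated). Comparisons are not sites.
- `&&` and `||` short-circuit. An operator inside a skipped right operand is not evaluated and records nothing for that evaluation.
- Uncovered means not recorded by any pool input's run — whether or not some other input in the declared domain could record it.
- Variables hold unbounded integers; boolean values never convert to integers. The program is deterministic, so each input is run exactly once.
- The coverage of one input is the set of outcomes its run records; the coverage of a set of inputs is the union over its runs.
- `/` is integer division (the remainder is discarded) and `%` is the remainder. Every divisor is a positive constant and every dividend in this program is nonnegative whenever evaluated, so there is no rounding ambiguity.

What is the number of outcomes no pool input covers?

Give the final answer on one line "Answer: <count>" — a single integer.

input #1 (p=8, t=8): events B1->F, B4->S, B3->T, B5->F; covers B1=F, B3=T, B4=S, B5=F
input #2 (p=10, t=9): events B1->F, B4->S, B3->T, B5->F; covers B1=F, B3=T, B4=S, B5=F
input #3 (p=9, t=4): events B1->T, B2->T, B4->S, B3->T, B5->T; covers B1=T, B2=T, B3=T, B4=S, B5=T
input #4 (p=12, t=5): events B1->T, B2->F, B4->S, B3->T, B5->F; covers B1=T, B2=F, B3=T, B4=S, B5=F
input #5 (p=12, t=8): events B1->F, B4->E, B3->T, B5->F; covers B1=F, B3=T, B4=E, B5=F
input #6 (p=7, t=9): events B1->F, B4->S, B3->T, B5->F; covers B1=F, B3=T, B4=S, B5=F
input #7 (p=13, t=10): events B1->F, B4->S, B3->T, B5->F; covers B1=F, B3=T, B4=S, B5=F
union over the pool: B1=T, B1=F, B2=T, B2=F, B3=T, B4=S, B4=E, B5=T, B5=F
uncovered (5 of 14): B3=F, B6=T, B6=F, B7=T, B7=F

Answer: 5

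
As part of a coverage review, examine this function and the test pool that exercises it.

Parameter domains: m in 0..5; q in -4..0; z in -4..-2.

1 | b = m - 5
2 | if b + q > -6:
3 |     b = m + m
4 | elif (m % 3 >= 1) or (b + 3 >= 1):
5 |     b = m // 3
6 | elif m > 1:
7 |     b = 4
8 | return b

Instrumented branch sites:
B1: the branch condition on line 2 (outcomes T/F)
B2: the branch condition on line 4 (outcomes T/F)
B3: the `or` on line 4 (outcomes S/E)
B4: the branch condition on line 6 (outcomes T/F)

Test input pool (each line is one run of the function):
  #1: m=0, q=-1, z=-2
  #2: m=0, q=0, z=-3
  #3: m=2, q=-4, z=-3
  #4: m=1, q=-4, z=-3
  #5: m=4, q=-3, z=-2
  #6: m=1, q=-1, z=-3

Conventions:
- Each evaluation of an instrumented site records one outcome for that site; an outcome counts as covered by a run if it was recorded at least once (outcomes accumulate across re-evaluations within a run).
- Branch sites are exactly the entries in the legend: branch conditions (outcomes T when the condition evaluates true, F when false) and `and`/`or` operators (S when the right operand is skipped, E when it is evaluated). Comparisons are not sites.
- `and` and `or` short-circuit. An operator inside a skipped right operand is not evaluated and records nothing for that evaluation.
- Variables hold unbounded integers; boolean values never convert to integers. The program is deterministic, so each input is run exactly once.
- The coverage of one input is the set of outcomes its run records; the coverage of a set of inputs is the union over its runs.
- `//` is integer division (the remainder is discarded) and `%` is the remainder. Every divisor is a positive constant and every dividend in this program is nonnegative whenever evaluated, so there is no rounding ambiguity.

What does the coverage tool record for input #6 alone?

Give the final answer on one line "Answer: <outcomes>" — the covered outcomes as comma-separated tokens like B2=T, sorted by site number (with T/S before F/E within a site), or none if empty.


Event log for input #6 (m=1, q=-1, z=-3):
  B1->T
deduplicating events, the covered set is: B1=T
Answer: B1=T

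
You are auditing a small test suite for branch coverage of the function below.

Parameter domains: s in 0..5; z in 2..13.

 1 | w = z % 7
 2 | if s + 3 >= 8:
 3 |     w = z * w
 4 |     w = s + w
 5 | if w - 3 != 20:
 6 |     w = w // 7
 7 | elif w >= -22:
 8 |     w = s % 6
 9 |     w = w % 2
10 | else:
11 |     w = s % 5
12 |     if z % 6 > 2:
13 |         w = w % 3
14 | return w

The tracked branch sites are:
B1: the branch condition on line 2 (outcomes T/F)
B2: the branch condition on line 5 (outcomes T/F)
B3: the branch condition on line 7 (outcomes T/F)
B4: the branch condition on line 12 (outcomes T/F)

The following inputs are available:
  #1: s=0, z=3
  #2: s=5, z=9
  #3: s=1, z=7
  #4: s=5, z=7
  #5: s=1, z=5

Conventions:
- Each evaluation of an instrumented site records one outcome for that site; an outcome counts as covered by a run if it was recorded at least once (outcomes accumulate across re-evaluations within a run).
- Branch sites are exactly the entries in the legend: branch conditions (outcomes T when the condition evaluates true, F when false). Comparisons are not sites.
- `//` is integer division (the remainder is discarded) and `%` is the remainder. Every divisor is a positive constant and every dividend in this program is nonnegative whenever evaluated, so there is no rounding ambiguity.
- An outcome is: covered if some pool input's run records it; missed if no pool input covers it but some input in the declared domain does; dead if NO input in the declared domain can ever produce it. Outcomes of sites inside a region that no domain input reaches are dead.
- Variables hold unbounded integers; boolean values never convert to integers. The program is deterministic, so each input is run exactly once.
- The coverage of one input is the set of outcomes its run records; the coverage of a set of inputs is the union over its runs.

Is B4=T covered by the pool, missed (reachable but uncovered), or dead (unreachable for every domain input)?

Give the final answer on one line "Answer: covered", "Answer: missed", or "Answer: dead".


no pool input records B4=T
checking all 72 inputs in the declared domain: B4=T is never recorded -> dead
Answer: dead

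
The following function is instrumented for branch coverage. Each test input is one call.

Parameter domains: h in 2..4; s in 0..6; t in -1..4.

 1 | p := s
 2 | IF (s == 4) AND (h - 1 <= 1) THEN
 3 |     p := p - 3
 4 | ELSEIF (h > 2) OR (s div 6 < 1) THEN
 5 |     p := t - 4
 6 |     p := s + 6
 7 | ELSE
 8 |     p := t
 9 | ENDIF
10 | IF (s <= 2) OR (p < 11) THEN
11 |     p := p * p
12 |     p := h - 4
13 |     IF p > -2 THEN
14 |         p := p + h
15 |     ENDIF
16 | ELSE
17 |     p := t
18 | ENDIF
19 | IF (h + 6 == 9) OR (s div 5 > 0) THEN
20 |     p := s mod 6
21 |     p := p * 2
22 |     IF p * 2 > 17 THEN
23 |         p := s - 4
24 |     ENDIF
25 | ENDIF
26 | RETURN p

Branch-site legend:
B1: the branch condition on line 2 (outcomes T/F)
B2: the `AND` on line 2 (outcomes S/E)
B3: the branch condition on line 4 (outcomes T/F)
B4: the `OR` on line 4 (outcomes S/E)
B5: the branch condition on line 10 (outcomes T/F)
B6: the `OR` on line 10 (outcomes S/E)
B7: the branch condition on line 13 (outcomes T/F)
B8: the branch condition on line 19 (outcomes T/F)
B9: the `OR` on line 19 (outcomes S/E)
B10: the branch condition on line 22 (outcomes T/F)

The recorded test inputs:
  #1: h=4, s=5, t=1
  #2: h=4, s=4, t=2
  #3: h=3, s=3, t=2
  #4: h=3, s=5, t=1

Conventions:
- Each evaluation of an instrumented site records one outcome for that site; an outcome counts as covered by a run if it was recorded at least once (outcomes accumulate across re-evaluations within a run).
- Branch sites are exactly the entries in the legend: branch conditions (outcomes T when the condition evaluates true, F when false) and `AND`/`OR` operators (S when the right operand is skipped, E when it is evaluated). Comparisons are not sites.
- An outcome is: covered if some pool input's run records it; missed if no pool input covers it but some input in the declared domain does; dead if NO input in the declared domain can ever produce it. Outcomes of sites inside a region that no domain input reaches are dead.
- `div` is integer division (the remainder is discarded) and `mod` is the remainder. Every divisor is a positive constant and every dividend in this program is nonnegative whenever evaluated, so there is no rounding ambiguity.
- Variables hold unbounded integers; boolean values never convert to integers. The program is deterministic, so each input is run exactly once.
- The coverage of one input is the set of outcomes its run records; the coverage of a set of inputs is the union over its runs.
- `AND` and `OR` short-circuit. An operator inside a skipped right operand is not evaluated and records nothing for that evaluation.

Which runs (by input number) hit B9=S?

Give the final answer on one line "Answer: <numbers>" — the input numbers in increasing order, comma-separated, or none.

input #1 (h=4, s=5, t=1): does not produce B9=S
input #2 (h=4, s=4, t=2): does not produce B9=S
input #3 (h=3, s=3, t=2): produces B9=S
input #4 (h=3, s=5, t=1): produces B9=S

Answer: 3, 4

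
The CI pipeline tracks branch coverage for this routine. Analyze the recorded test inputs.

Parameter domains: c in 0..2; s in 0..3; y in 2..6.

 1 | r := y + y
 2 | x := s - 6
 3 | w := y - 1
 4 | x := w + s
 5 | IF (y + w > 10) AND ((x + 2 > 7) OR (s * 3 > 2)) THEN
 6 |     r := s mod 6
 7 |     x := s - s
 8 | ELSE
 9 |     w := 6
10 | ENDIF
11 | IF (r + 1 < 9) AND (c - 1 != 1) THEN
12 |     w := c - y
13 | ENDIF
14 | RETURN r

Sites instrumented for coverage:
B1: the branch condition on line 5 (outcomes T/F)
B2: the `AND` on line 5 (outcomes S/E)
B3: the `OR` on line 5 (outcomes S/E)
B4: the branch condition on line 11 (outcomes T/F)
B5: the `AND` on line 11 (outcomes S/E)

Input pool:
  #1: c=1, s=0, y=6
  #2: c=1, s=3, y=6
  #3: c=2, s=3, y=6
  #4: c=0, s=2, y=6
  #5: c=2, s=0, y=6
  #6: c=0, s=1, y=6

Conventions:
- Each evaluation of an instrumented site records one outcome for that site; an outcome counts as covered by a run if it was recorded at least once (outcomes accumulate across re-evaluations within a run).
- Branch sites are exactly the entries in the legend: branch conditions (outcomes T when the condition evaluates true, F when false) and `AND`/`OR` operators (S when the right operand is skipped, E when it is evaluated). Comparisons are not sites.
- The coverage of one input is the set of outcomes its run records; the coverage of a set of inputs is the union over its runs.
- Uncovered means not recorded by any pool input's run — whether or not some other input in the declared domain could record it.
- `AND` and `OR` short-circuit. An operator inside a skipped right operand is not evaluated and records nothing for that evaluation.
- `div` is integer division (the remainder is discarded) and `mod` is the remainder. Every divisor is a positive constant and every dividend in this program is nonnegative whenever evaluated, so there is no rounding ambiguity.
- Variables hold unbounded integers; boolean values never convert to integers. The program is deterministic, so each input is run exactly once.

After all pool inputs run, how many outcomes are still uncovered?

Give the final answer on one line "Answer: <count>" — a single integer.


input #1, c=1, s=0, y=6: outcomes B1=F, B2=E, B3=E, B4=F, B5=S
input #2, c=1, s=3, y=6: outcomes B1=T, B2=E, B3=S, B4=T, B5=E
input #3, c=2, s=3, y=6: outcomes B1=T, B2=E, B3=S, B4=F, B5=E
input #4, c=0, s=2, y=6: outcomes B1=T, B2=E, B3=S, B4=T, B5=E
input #5, c=2, s=0, y=6: outcomes B1=F, B2=E, B3=E, B4=F, B5=S
input #6, c=0, s=1, y=6: outcomes B1=T, B2=E, B3=S, B4=T, B5=E
union over the pool: B1=T, B1=F, B2=E, B3=S, B3=E, B4=T, B4=F, B5=S, B5=E
uncovered (1 of 10): B2=S
Answer: 1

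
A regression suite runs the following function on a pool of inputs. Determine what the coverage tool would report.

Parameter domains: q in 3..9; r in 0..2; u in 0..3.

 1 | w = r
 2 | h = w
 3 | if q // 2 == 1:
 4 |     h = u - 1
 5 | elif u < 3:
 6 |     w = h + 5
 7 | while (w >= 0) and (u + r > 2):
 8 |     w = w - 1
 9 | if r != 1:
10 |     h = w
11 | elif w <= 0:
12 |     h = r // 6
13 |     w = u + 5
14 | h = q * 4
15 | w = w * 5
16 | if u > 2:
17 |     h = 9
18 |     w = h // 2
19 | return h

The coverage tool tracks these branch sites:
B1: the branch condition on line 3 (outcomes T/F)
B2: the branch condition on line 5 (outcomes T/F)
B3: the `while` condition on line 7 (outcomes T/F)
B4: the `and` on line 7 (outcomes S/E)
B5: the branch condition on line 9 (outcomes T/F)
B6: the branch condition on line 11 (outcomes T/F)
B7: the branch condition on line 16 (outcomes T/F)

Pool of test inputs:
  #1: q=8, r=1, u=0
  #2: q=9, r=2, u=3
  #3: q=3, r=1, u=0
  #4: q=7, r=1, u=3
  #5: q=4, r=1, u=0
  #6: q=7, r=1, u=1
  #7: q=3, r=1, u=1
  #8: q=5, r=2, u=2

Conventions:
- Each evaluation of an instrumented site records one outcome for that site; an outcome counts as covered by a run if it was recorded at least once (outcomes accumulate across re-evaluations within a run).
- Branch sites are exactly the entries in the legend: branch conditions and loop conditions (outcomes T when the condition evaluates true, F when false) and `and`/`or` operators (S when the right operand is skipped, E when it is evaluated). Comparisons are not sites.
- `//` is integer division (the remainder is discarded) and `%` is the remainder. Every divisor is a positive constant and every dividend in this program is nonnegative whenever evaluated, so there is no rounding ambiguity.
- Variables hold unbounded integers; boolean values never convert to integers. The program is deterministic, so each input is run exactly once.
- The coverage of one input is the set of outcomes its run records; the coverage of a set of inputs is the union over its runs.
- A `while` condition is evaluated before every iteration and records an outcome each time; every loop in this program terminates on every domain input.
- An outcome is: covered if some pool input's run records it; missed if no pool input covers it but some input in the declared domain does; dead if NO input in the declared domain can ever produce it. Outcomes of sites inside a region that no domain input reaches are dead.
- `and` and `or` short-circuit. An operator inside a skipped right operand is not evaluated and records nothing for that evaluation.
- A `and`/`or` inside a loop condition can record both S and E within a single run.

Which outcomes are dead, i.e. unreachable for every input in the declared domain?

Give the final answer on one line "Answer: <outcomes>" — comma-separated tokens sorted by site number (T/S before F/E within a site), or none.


exhaustive pass over the 84-input domain:
  reachable outcomes have witnesses, e.g. B1=T (e.g. q=3, r=0, u=0), B1=F (e.g. q=4, r=0, u=0), B2=T (e.g. q=4, r=0, u=0), B2=F (e.g. q=4, r=0, u=3)
Answer: none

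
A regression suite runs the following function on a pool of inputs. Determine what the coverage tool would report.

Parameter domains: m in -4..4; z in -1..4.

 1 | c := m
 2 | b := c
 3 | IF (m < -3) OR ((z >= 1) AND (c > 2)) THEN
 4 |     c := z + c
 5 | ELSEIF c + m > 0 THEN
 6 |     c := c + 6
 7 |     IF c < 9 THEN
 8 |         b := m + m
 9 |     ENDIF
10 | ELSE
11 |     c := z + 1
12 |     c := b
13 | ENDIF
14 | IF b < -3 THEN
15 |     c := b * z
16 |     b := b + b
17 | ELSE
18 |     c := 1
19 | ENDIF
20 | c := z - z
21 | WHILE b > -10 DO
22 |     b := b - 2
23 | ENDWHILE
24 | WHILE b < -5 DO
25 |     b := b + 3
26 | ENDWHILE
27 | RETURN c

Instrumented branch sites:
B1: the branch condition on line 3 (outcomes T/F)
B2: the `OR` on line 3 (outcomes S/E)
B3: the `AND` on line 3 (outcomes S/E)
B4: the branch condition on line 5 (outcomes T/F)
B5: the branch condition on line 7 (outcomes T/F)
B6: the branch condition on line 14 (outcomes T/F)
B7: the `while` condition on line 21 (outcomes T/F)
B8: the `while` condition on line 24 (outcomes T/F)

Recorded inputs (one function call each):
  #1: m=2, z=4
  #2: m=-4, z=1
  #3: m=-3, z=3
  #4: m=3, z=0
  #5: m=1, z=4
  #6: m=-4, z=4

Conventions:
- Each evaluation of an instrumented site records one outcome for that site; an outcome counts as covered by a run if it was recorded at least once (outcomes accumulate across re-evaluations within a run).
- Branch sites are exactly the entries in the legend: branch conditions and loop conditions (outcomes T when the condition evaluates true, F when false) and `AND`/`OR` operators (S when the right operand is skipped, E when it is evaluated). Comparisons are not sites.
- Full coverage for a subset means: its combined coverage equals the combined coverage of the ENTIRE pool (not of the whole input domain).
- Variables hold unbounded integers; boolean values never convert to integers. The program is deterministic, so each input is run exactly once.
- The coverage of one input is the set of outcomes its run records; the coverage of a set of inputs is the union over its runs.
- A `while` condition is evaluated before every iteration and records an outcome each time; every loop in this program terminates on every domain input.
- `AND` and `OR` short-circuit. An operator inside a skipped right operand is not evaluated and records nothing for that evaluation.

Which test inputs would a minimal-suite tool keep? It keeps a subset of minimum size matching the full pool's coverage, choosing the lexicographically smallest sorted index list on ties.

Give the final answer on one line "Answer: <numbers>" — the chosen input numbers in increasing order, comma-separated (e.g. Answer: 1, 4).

#1 (m=2, z=4) -> B2->E, B3->E, B1->F, B4->T, B5->T, B6->F, B7->T, B7->T, B7->T, B7->T, B7->T, B7->T, B7->T, B7->F, ...; covered: B1=F, B2=E, B3=E, B4=T, B5=T, B6=F, B7=T, B7=F, B8=T, B8=F
#2 (m=-4, z=1) -> B2->S, B1->T, B6->T, B7->T, B7->F, B8->T, B8->T, B8->F; covered: B1=T, B2=S, B6=T, B7=T, B7=F, B8=T, B8=F
#3 (m=-3, z=3) -> B2->E, B3->E, B1->F, B4->F, B6->F, B7->T, B7->T, B7->T, B7->T, B7->F, B8->T, B8->T, B8->F; covered: B1=F, B2=E, B3=E, B4=F, B6=F, B7=T, B7=F, B8=T, B8=F
#4 (m=3, z=0) -> B2->E, B3->S, B1->F, B4->T, B5->F, B6->F, B7->T, B7->T, B7->T, B7->T, B7->T, B7->T, B7->T, B7->F, ...; covered: B1=F, B2=E, B3=S, B4=T, B5=F, B6=F, B7=T, B7=F, B8=T, B8=F
#5 (m=1, z=4) -> B2->E, B3->E, B1->F, B4->T, B5->T, B6->F, B7->T, B7->T, B7->T, B7->T, B7->T, B7->T, B7->F, B8->T, ...; covered: B1=F, B2=E, B3=E, B4=T, B5=T, B6=F, B7=T, B7=F, B8=T, B8=F
#6 (m=-4, z=4) -> B2->S, B1->T, B6->T, B7->T, B7->F, B8->T, B8->T, B8->F; covered: B1=T, B2=S, B6=T, B7=T, B7=F, B8=T, B8=F
union over all inputs: B1=T, B1=F, B2=S, B2=E, B3=S, B3=E, B4=T, B4=F, B5=T, B5=F, B6=T, B6=F, B7=T, B7=F, B8=T, B8=F (16 outcomes)
checked all size-1 subsets: none covers 16 outcomes (max 10/16)
checked all size-2 subsets: none covers 16 outcomes (max 13/16)
checked all size-3 subsets: none covers 16 outcomes (max 15/16)
inputs {1, 2, 3, 4} (size 4) cover everything; no size-4 subset with a lexicographically smaller index list covers all 16

Answer: 1, 2, 3, 4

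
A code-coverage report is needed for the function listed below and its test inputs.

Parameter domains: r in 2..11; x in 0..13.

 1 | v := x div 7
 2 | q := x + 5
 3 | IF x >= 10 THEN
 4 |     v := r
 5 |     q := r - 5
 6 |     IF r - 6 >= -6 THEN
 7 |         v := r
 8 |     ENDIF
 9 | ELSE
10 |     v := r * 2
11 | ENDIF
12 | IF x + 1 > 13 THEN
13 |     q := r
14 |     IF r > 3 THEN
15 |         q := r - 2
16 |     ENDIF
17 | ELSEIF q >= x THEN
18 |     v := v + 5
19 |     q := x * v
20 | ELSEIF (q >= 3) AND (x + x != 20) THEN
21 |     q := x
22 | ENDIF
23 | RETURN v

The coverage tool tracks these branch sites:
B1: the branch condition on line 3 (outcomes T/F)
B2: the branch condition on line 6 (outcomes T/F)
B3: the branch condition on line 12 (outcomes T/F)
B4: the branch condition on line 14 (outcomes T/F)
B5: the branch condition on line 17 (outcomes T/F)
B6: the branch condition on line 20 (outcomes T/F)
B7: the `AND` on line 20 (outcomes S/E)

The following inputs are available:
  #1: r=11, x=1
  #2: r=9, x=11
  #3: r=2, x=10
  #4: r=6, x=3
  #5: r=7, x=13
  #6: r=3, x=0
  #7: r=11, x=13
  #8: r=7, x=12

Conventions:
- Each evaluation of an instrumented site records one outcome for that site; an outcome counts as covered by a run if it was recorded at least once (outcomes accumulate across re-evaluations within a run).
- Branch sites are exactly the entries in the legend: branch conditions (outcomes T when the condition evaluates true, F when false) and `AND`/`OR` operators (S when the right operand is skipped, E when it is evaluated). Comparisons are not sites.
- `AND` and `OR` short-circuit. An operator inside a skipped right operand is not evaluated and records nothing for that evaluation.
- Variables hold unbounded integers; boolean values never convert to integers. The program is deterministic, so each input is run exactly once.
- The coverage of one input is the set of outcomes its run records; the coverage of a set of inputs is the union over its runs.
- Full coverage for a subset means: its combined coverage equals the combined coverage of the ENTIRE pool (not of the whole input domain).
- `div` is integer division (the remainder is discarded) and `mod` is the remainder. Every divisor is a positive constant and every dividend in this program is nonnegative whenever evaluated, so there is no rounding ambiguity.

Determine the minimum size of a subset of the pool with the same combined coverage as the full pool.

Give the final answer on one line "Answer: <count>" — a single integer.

input #1 (r=11, x=1): events B1->F, B3->F, B5->T; covers B1=F, B3=F, B5=T
input #2 (r=9, x=11): events B1->T, B2->T, B3->F, B5->F, B7->E, B6->T; covers B1=T, B2=T, B3=F, B5=F, B6=T, B7=E
input #3 (r=2, x=10): events B1->T, B2->T, B3->F, B5->F, B7->S, B6->F; covers B1=T, B2=T, B3=F, B5=F, B6=F, B7=S
input #4 (r=6, x=3): events B1->F, B3->F, B5->T; covers B1=F, B3=F, B5=T
input #5 (r=7, x=13): events B1->T, B2->T, B3->T, B4->T; covers B1=T, B2=T, B3=T, B4=T
input #6 (r=3, x=0): events B1->F, B3->F, B5->T; covers B1=F, B3=F, B5=T
input #7 (r=11, x=13): events B1->T, B2->T, B3->T, B4->T; covers B1=T, B2=T, B3=T, B4=T
input #8 (r=7, x=12): events B1->T, B2->T, B3->F, B5->F, B7->S, B6->F; covers B1=T, B2=T, B3=F, B5=F, B6=F, B7=S
together the pool reaches 12 outcomes: B1=T, B1=F, B2=T, B3=T, B3=F, B4=T, B5=T, B5=F, B6=T, B6=F, B7=S, B7=E
size 1 is not enough: best union over all size-1 subsets is 6/12
size 2 is not enough: best union over all size-2 subsets is 8/12
size 3 is not enough: best union over all size-3 subsets is 10/12
the canonical winner is {1, 2, 3, 5}: size 4, full 12-outcome coverage, earliest index list among size-4 covers

Answer: 4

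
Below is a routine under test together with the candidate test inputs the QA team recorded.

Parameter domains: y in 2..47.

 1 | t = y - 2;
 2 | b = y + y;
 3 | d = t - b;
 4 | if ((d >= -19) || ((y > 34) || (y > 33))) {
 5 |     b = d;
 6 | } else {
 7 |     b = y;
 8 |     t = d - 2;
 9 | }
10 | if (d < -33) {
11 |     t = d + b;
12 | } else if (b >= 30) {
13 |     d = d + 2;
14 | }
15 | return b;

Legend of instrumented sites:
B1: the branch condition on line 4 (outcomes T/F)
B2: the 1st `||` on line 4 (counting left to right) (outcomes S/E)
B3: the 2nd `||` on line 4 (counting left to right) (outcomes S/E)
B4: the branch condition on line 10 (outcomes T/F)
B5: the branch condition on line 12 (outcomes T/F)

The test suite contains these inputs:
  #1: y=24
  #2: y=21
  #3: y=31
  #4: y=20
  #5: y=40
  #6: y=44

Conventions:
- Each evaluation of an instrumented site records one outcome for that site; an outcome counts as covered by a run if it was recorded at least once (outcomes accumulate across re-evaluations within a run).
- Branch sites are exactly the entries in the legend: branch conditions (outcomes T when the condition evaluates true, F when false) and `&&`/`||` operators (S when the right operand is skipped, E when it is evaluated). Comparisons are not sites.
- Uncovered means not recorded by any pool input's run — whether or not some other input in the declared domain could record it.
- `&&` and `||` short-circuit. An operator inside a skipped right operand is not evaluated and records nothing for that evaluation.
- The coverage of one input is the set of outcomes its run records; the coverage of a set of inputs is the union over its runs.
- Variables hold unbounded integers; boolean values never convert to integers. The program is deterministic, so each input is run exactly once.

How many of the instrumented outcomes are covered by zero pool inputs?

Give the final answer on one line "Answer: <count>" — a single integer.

run #1 (y=24) runs B2->E, B3->E, B1->F, B4->F, B5->F; records B1=F, B2=E, B3=E, B4=F, B5=F
run #2 (y=21) runs B2->E, B3->E, B1->F, B4->F, B5->F; records B1=F, B2=E, B3=E, B4=F, B5=F
run #3 (y=31) runs B2->E, B3->E, B1->F, B4->F, B5->T; records B1=F, B2=E, B3=E, B4=F, B5=T
run #4 (y=20) runs B2->E, B3->E, B1->F, B4->F, B5->F; records B1=F, B2=E, B3=E, B4=F, B5=F
run #5 (y=40) runs B2->E, B3->S, B1->T, B4->T; records B1=T, B2=E, B3=S, B4=T
run #6 (y=44) runs B2->E, B3->S, B1->T, B4->T; records B1=T, B2=E, B3=S, B4=T
union over the pool: B1=T, B1=F, B2=E, B3=S, B3=E, B4=T, B4=F, B5=T, B5=F
uncovered (1 of 10): B2=S

Answer: 1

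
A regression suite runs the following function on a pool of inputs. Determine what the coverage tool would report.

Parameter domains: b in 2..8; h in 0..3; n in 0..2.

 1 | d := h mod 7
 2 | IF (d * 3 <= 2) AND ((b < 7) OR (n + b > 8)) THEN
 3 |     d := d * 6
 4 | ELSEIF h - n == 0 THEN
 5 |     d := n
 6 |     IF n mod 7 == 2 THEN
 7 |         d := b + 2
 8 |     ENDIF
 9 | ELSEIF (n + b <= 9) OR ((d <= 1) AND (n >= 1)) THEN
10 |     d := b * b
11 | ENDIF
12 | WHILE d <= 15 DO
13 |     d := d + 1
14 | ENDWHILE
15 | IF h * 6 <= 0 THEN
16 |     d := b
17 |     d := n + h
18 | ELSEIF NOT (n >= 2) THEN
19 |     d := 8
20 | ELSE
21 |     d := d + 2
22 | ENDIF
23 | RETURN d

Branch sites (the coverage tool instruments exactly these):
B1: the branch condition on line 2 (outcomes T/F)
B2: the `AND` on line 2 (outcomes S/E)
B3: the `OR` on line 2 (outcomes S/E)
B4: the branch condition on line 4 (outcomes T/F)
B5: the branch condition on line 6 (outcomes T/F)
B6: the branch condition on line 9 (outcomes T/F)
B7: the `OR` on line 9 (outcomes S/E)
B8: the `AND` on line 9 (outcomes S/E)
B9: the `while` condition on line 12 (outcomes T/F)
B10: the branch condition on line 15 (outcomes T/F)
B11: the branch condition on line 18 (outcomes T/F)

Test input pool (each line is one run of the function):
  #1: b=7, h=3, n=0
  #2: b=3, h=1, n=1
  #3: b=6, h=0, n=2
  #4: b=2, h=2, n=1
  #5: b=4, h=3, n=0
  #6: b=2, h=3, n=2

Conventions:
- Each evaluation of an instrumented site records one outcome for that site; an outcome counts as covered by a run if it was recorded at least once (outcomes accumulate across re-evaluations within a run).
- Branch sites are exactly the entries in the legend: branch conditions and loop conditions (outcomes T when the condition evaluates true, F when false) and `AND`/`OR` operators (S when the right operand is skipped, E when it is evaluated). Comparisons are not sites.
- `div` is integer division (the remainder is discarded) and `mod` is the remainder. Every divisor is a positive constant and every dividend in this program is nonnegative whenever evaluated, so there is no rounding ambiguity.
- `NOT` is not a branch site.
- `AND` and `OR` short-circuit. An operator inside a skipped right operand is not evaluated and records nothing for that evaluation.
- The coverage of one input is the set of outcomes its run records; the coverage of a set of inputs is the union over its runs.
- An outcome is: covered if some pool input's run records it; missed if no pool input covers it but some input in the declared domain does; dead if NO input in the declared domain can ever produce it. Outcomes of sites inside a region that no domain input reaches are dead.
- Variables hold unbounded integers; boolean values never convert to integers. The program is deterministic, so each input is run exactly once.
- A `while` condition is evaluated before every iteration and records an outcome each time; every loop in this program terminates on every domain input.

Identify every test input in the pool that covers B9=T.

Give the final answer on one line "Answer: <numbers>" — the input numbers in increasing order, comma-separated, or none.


input #1 (b=7, h=3, n=0): never hits B9=T
input #2 (b=3, h=1, n=1): hits B9=T
input #3 (b=6, h=0, n=2): hits B9=T
input #4 (b=2, h=2, n=1): hits B9=T
input #5 (b=4, h=3, n=0): never hits B9=T
input #6 (b=2, h=3, n=2): hits B9=T
Answer: 2, 3, 4, 6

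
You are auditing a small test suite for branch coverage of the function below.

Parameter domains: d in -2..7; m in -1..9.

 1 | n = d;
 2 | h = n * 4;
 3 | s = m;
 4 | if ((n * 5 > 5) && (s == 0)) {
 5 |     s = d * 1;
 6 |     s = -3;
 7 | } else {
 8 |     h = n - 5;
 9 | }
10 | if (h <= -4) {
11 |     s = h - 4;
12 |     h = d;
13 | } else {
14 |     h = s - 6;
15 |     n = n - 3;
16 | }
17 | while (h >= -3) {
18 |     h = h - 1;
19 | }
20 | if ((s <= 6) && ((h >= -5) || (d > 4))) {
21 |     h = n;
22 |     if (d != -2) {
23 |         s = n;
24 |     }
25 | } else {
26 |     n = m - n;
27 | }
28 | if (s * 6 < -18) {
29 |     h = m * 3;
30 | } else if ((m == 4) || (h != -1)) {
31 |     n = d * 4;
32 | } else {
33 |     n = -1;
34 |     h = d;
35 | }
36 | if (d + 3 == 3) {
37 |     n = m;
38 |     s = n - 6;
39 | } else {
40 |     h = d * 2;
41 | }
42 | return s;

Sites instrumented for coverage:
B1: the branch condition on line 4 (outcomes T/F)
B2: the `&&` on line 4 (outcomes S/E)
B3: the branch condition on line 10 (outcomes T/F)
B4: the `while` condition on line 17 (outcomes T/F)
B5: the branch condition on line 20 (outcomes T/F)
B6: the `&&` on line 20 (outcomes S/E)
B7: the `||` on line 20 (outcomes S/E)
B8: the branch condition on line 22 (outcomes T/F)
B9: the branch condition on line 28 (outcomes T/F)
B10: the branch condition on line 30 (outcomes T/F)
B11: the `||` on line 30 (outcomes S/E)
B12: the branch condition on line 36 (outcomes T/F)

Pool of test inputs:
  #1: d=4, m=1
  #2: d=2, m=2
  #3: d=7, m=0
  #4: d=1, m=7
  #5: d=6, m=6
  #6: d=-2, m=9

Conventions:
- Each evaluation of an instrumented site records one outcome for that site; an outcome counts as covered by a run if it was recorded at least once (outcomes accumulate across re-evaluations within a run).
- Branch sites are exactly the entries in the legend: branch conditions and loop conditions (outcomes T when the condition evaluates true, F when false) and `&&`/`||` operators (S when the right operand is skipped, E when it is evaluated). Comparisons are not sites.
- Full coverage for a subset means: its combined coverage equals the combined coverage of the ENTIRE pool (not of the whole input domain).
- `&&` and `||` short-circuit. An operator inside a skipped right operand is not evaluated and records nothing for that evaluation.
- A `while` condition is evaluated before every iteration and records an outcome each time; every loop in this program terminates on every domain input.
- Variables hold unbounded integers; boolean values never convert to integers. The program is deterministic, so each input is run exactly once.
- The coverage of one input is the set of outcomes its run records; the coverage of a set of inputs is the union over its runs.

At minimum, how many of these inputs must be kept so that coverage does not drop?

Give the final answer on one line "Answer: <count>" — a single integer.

run #1 (d=4, m=1) runs B2->E, B1->F, B3->F, B4->F, B6->E, B7->S, B5->T, B8->T, B9->F, B11->E, B10->T, B12->F; records B1=F, B2=E, B3=F, B4=F, B5=T, B6=E, B7=S, B8=T, B9=F, B10=T, B11=E, B12=F
run #2 (d=2, m=2) runs B2->E, B1->F, B3->F, B4->F, B6->E, B7->S, B5->T, B8->T, B9->F, B11->E, B10->F, B12->F; records B1=F, B2=E, B3=F, B4=F, B5=T, B6=E, B7=S, B8=T, B9=F, B10=F, B11=E, B12=F
run #3 (d=7, m=0) runs B2->E, B1->T, B3->F, B4->F, B6->E, B7->E, B5->T, B8->T, B9->F, B11->E, B10->T, B12->F; records B1=T, B2=E, B3=F, B4=F, B5=T, B6=E, B7=E, B8=T, B9=F, B10=T, B11=E, B12=F
run #4 (d=1, m=7) runs B2->S, B1->F, B3->T, B4->T, B4->T, B4->T, B4->T, B4->T, B4->F, B6->E, B7->S, B5->T, B8->T, B9->F, ...; records B1=F, B2=S, B3=T, B4=T, B4=F, B5=T, B6=E, B7=S, B8=T, B9=F, B10=T, B11=E, B12=F
run #5 (d=6, m=6) runs B2->E, B1->F, B3->F, B4->T, B4->T, B4->T, B4->T, B4->F, B6->E, B7->S, B5->T, B8->T, B9->F, B11->E, ...; records B1=F, B2=E, B3=F, B4=T, B4=F, B5=T, B6=E, B7=S, B8=T, B9=F, B10=T, B11=E, B12=F
run #6 (d=-2, m=9) runs B2->S, B1->F, B3->T, B4->T, B4->T, B4->F, B6->E, B7->S, B5->T, B8->F, B9->T, B12->F; records B1=F, B2=S, B3=T, B4=T, B4=F, B5=T, B6=E, B7=S, B8=F, B9=T, B12=F
together the pool reaches 20 outcomes: B1=T, B1=F, B2=S, B2=E, B3=T, B3=F, B4=T, B4=F, B5=T, B6=E, B7=S, B7=E, B8=T, B8=F, B9=T, B9=F, B10=T, B10=F, B11=E, B12=F
no size-1 subset reaches all 20 outcomes (best union: 13/20)
no size-2 subset reaches all 20 outcomes (best union: 19/20)
at size 3, {2, 3, 6} reaches all 20 outcomes; every lexicographically earlier size-3 subset fails

Answer: 3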